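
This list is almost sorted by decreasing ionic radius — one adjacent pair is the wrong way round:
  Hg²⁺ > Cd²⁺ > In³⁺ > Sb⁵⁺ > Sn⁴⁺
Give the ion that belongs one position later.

Sb⁵⁺

Scanning neighbour by neighbour, only Sb⁵⁺/Sn⁴⁺ violates a trend: both have 46 electrons but Z(Sb)=51 > Z(Sn)=50, so Sb⁵⁺ should be the smaller of the two. That makes Sb⁵⁺ the one sitting a position early relative to where it belongs.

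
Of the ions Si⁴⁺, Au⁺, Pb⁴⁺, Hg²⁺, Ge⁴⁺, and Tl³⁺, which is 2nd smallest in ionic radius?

Si⁴⁺ (Z=14, 10 e⁻), Ge⁴⁺ (Z=32, 28 e⁻), Pb⁴⁺ (Z=82, 78 e⁻), Tl³⁺ (Z=81, 78 e⁻), Hg²⁺ (Z=80, 78 e⁻), Au⁺ (Z=79, 78 e⁻). Si⁴⁺ < Ge⁴⁺ (same group, period 3 vs 4); Ge⁴⁺ < Pb⁴⁺ (same group, period 4 vs 6); Pb⁴⁺ < Tl³⁺ (isoelectronic, higher Z=82 is smaller); Tl³⁺ < Hg²⁺ (isoelectronic, higher Z=81 is smaller); Hg²⁺ < Au⁺ (isoelectronic, higher Z=80 is smaller).
Ordering: Si⁴⁺ < Ge⁴⁺ < Pb⁴⁺ < Tl³⁺ < Hg²⁺ < Au⁺. The 2nd smallest is Ge⁴⁺.

Ge⁴⁺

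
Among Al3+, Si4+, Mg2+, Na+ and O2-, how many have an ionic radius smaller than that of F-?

Isoelectronic series (10 e⁻ each). Size is set by nuclear charge: more protons means a smaller ion. Si4+ (Z=14), Al3+ (Z=13), Mg2+ (Z=12), Na+ (Z=11), F- (Z=9), O2- (Z=8).
Overall: Si4+ < Al3+ < Mg2+ < Na+ < F- < O2-. F- has 4 below it and 1 above. That's 4.

4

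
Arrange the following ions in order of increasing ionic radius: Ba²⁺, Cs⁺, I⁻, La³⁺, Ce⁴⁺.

All of these have 54 electrons (isoelectronic). With the same electron cloud, the ion with the most protons pulls it in tightest. Nuclear charges: Ce⁴⁺ (Z=58), La³⁺ (Z=57), Ba²⁺ (Z=56), Cs⁺ (Z=55), I⁻ (Z=53). Highest Z is smallest.

Ce⁴⁺ < La³⁺ < Ba²⁺ < Cs⁺ < I⁻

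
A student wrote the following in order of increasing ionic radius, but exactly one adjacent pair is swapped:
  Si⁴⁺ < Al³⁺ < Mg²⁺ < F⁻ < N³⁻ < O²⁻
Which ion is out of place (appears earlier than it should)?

N³⁻

Check each adjacent pair. N³⁻ and O²⁻ are reversed: both have 10 electrons but Z(O)=8 > Z(N)=7, so O²⁻ should be the smaller of the two. No other neighbouring pair contradicts the periodic trends, so N³⁻ is the ion listed too early.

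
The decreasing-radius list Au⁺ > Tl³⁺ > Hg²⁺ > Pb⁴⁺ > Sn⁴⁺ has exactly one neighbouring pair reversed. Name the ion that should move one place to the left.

Check each adjacent pair. Tl³⁺ and Hg²⁺ are reversed: both have 78 electrons but Z(Tl)=81 > Z(Hg)=80, so Tl³⁺ should be the smaller of the two. No other neighbouring pair contradicts the periodic trends, so Hg²⁺ is the ion listed too late.

Hg²⁺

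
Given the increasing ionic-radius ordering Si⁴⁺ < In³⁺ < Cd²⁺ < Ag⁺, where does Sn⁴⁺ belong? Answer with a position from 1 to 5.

2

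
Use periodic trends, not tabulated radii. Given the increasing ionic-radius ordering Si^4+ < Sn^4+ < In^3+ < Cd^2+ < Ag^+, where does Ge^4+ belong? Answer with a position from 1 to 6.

2

Si^4+: 10 e⁻, Z=14, Ge^4+: 28 e⁻, Z=32, Sn^4+: 46 e⁻, Z=50, In^3+: 46 e⁻, Z=49, Cd^2+: 46 e⁻, Z=48, Ag^+: 46 e⁻, Z=47. Si^4+ < Ge^4+ (same group, 1 shell fewer); Ge^4+ < Sn^4+ (same group, period 4 vs 5); Sn^4+ < In^3+ (isoelectronic, higher Z=50 is smaller); In^3+ < Cd^2+ (both 46 e⁻, Z=49>48); Cd^2+ < Ag^+ (isoelectronic, higher Z=48 is smaller).
Putting Ge^4+ in gives Si^4+ < Ge^4+ < Sn^4+ < In^3+ < Cd^2+ < Ag^+; it lands at slot 2.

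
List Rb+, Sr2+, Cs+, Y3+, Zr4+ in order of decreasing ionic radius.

Cs+ > Rb+ > Sr2+ > Y3+ > Zr4+

Electron counts and nuclear charges: Zr4+: 36 e⁻, Z=40, Y3+: 36 e⁻, Z=39, Sr2+: 36 e⁻, Z=38, Rb+: 36 e⁻, Z=37, Cs+: 54 e⁻, Z=55. Zr4+ < Y3+ (both 36 e⁻, Z=40>39); Y3+ < Sr2+ (both 36 e⁻, Z=39>38); Sr2+ < Rb+ (isoelectronic, higher Z=38 is smaller); Rb+ < Cs+ (same group, 1 shell fewer).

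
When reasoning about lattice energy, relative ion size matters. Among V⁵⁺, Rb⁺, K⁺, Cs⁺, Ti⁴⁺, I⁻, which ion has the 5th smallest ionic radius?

First list Z and electron count for each: V⁵⁺: 18 e⁻, Z=23, Ti⁴⁺: 18 e⁻, Z=22, K⁺: 18 e⁻, Z=19, Rb⁺: 36 e⁻, Z=37, Cs⁺: 54 e⁻, Z=55, I⁻: 54 e⁻, Z=53. V⁵⁺ < Ti⁴⁺ (isoelectronic, higher Z=23 is smaller); Ti⁴⁺ < K⁺ (isoelectronic, higher Z=22 is smaller); K⁺ < Rb⁺ (same group, period 4 vs 5); Rb⁺ < Cs⁺ (same group, 1 shell fewer); Cs⁺ < I⁻ (both 54 e⁻, Z=55>53).
Ordering: V⁵⁺ < Ti⁴⁺ < K⁺ < Rb⁺ < Cs⁺ < I⁻. The 5th smallest is Cs⁺.

Cs⁺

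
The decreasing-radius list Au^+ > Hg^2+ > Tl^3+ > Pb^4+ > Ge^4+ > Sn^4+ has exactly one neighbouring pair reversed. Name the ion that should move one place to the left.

Check each adjacent pair. Ge^4+ and Sn^4+ are reversed: both in group 14 with the same charge; Ge^4+ (period 4) has the smaller radius. No other neighbouring pair contradicts the periodic trends, so Sn^4+ is the ion listed too late.

Sn^4+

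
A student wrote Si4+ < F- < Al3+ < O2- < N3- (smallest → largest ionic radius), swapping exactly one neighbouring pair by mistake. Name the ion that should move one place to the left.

Al3+

Check each adjacent pair. F- and Al3+ are reversed: they are isoelectronic (10 e⁻) and Al has more protons than F (13 vs 9), making Al3+ smaller. No other neighbouring pair contradicts the periodic trends, so Al3+ is the ion listed too late.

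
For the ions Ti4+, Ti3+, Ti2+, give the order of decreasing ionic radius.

For a single element, ionic radius drops as positive charge rises — Ti4+ < Ti2+.

Ti2+ > Ti3+ > Ti4+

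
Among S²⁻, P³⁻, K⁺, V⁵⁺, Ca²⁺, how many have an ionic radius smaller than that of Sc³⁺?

All of these have 18 electrons (isoelectronic). With the same electron cloud, the ion with the most protons pulls it in tightest. Nuclear charges: V⁵⁺ (Z=23), Sc³⁺ (Z=21), Ca²⁺ (Z=20), K⁺ (Z=19), S²⁻ (Z=16), P³⁻ (Z=15). Highest Z is smallest.
Relative to Sc³⁺, the ions that are smaller are V⁵⁺. That's 1.

1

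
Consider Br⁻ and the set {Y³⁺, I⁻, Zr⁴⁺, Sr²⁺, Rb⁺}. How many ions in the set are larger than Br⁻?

Tabulating Z and e⁻: Zr⁴⁺: 36 e⁻, Z=40, Y³⁺: 36 e⁻, Z=39, Sr²⁺: 36 e⁻, Z=38, Rb⁺: 36 e⁻, Z=37, Br⁻: 36 e⁻, Z=35, I⁻: 54 e⁻, Z=53. Zr⁴⁺ < Y³⁺ (isoelectronic, higher Z=40 is smaller); Y³⁺ < Sr²⁺ (both 36 e⁻, Z=39>38); Sr²⁺ < Rb⁺ (isoelectronic, higher Z=38 is smaller); Rb⁺ < Br⁻ (isoelectronic, higher Z=37 is smaller); Br⁻ < I⁻ (same group, period 4 vs 5).
Placing each against Br⁻: smaller — Zr⁴⁺, Y³⁺, Sr²⁺, Rb⁺; larger — I⁻. Count: 1.

1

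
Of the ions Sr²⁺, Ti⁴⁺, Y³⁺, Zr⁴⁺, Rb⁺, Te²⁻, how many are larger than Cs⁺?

First list Z and electron count for each: Ti⁴⁺: 18 e⁻, Z=22, Zr⁴⁺: 36 e⁻, Z=40, Y³⁺: 36 e⁻, Z=39, Sr²⁺: 36 e⁻, Z=38, Rb⁺: 36 e⁻, Z=37, Cs⁺: 54 e⁻, Z=55, Te²⁻: 54 e⁻, Z=52. Ti⁴⁺ < Zr⁴⁺ (same group, period 4 vs 5); Zr⁴⁺ < Y³⁺ (both 36 e⁻, Z=40>39); Y³⁺ < Sr²⁺ (isoelectronic, higher Z=39 is smaller); Sr²⁺ < Rb⁺ (both 36 e⁻, Z=38>37); Rb⁺ < Cs⁺ (same group, period 5 vs 6); Cs⁺ < Te²⁻ (isoelectronic, higher Z=55 is smaller).
Relative to Cs⁺, the ions that are larger are Te²⁻. So 1 is larger.

1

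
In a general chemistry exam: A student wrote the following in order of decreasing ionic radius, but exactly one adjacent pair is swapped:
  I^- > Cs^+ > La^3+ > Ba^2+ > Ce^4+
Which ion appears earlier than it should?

Check each adjacent pair. La^3+ and Ba^2+ are reversed: both have 54 electrons but Z(La)=57 > Z(Ba)=56, so La^3+ should be the smaller of the two. No other neighbouring pair contradicts the periodic trends, so La^3+ is the ion listed too early.

La^3+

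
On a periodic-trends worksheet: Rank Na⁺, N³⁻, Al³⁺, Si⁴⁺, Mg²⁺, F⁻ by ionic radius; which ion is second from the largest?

F⁻

Each ion has 10 electrons. The ranking follows nuclear charge in reverse — greater Z gives a smaller radius. Si⁴⁺ (Z=14), Al³⁺ (Z=13), Mg²⁺ (Z=12), Na⁺ (Z=11), F⁻ (Z=9), N³⁻ (Z=7).
Full ascending order: Si⁴⁺ < Al³⁺ < Mg²⁺ < Na⁺ < F⁻ < N³⁻. Counting from the largest, position 2 is F⁻.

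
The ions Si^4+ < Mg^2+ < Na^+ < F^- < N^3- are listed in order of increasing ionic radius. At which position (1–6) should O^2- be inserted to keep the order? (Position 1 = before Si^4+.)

5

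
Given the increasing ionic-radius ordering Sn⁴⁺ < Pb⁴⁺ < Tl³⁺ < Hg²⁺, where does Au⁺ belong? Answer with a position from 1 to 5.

Electron counts and nuclear charges: Sn⁴⁺ (Z=50, 46 e⁻), Pb⁴⁺ (Z=82, 78 e⁻), Tl³⁺ (Z=81, 78 e⁻), Hg²⁺ (Z=80, 78 e⁻), Au⁺ (Z=79, 78 e⁻). Sn⁴⁺ < Pb⁴⁺ (same group, period 5 vs 6); Pb⁴⁺ < Tl³⁺ (both 78 e⁻, Z=82>81); Tl³⁺ < Hg²⁺ (isoelectronic, higher Z=81 is smaller); Hg²⁺ < Au⁺ (isoelectronic, higher Z=80 is smaller).
Merged order: Sn⁴⁺ < Pb⁴⁺ < Tl³⁺ < Hg²⁺ < Au⁺ — Au⁺ is number 5.

5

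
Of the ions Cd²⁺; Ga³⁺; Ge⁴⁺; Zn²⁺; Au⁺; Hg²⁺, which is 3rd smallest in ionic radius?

Tabulating Z and e⁻: Ge⁴⁺ (Z=32, 28 e⁻), Ga³⁺ (Z=31, 28 e⁻), Zn²⁺ (Z=30, 28 e⁻), Cd²⁺ (Z=48, 46 e⁻), Hg²⁺ (Z=80, 78 e⁻), Au⁺ (Z=79, 78 e⁻). Ge⁴⁺ < Ga³⁺ (both 28 e⁻, Z=32>31); Ga³⁺ < Zn²⁺ (isoelectronic, higher Z=31 is smaller); Zn²⁺ < Cd²⁺ (same group, period 4 vs 5); Cd²⁺ < Hg²⁺ (same group, period 5 vs 6); Hg²⁺ < Au⁺ (both 78 e⁻, Z=80>79).
So the order is Ge⁴⁺ < Ga³⁺ < Zn²⁺ < Cd²⁺ < Hg²⁺ < Au⁺; the 3rd-smallest ion is Zn²⁺.

Zn²⁺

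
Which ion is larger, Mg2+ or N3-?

N3-

These species are isoelectronic with 10 electrons. The only difference is the number of protons: Mg2+ (Z=12), N3- (Z=7). The strongest nuclear pull (Mg2+) gives the smallest ion.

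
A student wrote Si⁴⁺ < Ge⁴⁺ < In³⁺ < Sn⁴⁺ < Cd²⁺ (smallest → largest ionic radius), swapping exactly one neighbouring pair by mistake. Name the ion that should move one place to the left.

Sn⁴⁺

The pair In³⁺, Sn⁴⁺ is the wrong way round — Sn⁴⁺ and In³⁺ share 46 electrons; the higher nuclear charge on Sn (Z=50) contracts it more, so Sn⁴⁺ < In³⁺. All other adjacent pairs agree with periodic trends, so Sn⁴⁺ is the misplaced ion.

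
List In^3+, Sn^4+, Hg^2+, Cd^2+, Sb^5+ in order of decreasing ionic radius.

Hg^2+ > Cd^2+ > In^3+ > Sn^4+ > Sb^5+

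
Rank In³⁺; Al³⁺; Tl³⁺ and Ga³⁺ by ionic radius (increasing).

Al³⁺ < Ga³⁺ < In³⁺ < Tl³⁺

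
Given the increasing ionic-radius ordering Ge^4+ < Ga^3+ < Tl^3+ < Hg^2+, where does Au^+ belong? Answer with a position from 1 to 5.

Tabulating Z and e⁻: Ge^4+ has 28 e⁻ (Z=32), Ga^3+ has 28 e⁻ (Z=31), Tl^3+ has 78 e⁻ (Z=81), Hg^2+ has 78 e⁻ (Z=80), Au^+ has 78 e⁻ (Z=79). Ge^4+ < Ga^3+ (isoelectronic, higher Z=32 is smaller); Ga^3+ < Tl^3+ (same group, 2 shells fewer); Tl^3+ < Hg^2+ (both 78 e⁻, Z=81>80); Hg^2+ < Au^+ (both 78 e⁻, Z=80>79).
The complete sequence is Ge^4+ < Ga^3+ < Tl^3+ < Hg^2+ < Au^+. Au^+ sits at position 5.

5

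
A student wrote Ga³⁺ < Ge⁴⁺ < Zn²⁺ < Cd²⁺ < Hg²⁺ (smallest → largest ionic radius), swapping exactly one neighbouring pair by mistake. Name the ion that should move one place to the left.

Ge⁴⁺

Scanning neighbour by neighbour, only Ga³⁺/Ge⁴⁺ violates a trend: Ge⁴⁺ and Ga³⁺ share 28 electrons; the higher nuclear charge on Ge (Z=32) contracts it more, so Ge⁴⁺ < Ga³⁺. That makes Ge⁴⁺ the one sitting a position late relative to where it belongs.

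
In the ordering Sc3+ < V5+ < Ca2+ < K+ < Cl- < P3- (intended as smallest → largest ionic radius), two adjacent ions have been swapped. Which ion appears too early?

Sc3+

The pair Sc3+, V5+ is the wrong way round — V5+ and Sc3+ share 18 electrons; the higher nuclear charge on V (Z=23) contracts it more, so V5+ < Sc3+. All other adjacent pairs agree with periodic trends, so Sc3+ is the misplaced ion.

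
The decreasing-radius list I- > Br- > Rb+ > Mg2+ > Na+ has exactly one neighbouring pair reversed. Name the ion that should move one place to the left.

The pair Mg2+, Na+ is the wrong way round — Mg2+ and Na+ share 10 electrons; the higher nuclear charge on Mg (Z=12) contracts it more, so Mg2+ < Na+. All other adjacent pairs agree with periodic trends, so Na+ is the misplaced ion.

Na+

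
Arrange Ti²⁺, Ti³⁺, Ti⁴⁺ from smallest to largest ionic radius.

Ti⁴⁺ < Ti³⁺ < Ti²⁺

These are all Ti ions. Removing more electrons (higher positive charge) pulls the remaining electrons in closer, so Ti⁴⁺ is smallest and Ti²⁺ is largest.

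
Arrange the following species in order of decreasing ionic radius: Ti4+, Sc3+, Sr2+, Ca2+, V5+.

Sr2+ > Ca2+ > Sc3+ > Ti4+ > V5+

V5+ has 18 e⁻ (Z=23), Ti4+ has 18 e⁻ (Z=22), Sc3+ has 18 e⁻ (Z=21), Ca2+ has 18 e⁻ (Z=20), Sr2+ has 36 e⁻ (Z=38). V5+ < Ti4+ (both 18 e⁻, Z=23>22); Ti4+ < Sc3+ (both 18 e⁻, Z=22>21); Sc3+ < Ca2+ (both 18 e⁻, Z=21>20); Ca2+ < Sr2+ (same group, period 4 vs 5).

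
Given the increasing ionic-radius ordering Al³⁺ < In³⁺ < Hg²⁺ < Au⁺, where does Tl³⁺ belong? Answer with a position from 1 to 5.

Tabulating Z and e⁻: Al³⁺ (Z=13, 10 e⁻), In³⁺ (Z=49, 46 e⁻), Tl³⁺ (Z=81, 78 e⁻), Hg²⁺ (Z=80, 78 e⁻), Au⁺ (Z=79, 78 e⁻). Al³⁺ < In³⁺ (same group, 2 shells fewer); In³⁺ < Tl³⁺ (same group, period 5 vs 6); Tl³⁺ < Hg²⁺ (isoelectronic, higher Z=81 is smaller); Hg²⁺ < Au⁺ (both 78 e⁻, Z=80>79).
With Tl³⁺ included the full order is Al³⁺ < In³⁺ < Tl³⁺ < Hg²⁺ < Au⁺, so it takes position 3.

3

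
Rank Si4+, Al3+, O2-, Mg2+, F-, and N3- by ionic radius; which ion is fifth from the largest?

Each ion has 10 electrons. The ranking follows nuclear charge in reverse — greater Z gives a smaller radius. Si4+ (Z=14), Al3+ (Z=13), Mg2+ (Z=12), F- (Z=9), O2- (Z=8), N3- (Z=7).
So the order is Si4+ < Al3+ < Mg2+ < F- < O2- < N3-; the 5th-largest ion is Al3+.

Al3+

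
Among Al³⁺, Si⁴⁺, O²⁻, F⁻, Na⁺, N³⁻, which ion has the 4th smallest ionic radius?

Each ion has 10 electrons. The ranking follows nuclear charge in reverse — greater Z gives a smaller radius. Si⁴⁺ (Z=14), Al³⁺ (Z=13), Na⁺ (Z=11), F⁻ (Z=9), O²⁻ (Z=8), N³⁻ (Z=7).
So the order is Si⁴⁺ < Al³⁺ < Na⁺ < F⁻ < O²⁻ < N³⁻; the 4th-smallest ion is F⁻.

F⁻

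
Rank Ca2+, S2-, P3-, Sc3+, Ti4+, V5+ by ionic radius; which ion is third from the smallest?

All of these have 18 electrons (isoelectronic). With the same electron cloud, the ion with the most protons pulls it in tightest. Nuclear charges: V5+ (Z=23), Ti4+ (Z=22), Sc3+ (Z=21), Ca2+ (Z=20), S2- (Z=16), P3- (Z=15). Highest Z is smallest.
So the order is V5+ < Ti4+ < Sc3+ < Ca2+ < S2- < P3-; the 3rd-smallest ion is Sc3+.

Sc3+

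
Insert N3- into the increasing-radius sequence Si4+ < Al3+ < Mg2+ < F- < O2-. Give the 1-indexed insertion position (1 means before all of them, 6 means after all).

Isoelectronic series (10 e⁻ each). Size is set by nuclear charge: more protons means a smaller ion. Si4+ (Z=14), Al3+ (Z=13), Mg2+ (Z=12), F- (Z=9), O2- (Z=8), N3- (Z=7).
Putting N3- in gives Si4+ < Al3+ < Mg2+ < F- < O2- < N3-; it lands at slot 6.

6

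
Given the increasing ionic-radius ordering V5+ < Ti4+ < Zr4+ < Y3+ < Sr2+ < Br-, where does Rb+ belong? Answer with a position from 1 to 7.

6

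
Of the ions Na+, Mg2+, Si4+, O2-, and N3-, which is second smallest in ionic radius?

Mg2+

Each ion has 10 electrons. The ranking follows nuclear charge in reverse — greater Z gives a smaller radius. Si4+ (Z=14), Mg2+ (Z=12), Na+ (Z=11), O2- (Z=8), N3- (Z=7).
Ordering: Si4+ < Mg2+ < Na+ < O2- < N3-. The second smallest is Mg2+.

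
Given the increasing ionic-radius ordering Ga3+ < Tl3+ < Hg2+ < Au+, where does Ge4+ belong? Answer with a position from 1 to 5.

1

Electron counts and nuclear charges: Ge4+ has 28 e⁻ (Z=32), Ga3+ has 28 e⁻ (Z=31), Tl3+ has 78 e⁻ (Z=81), Hg2+ has 78 e⁻ (Z=80), Au+ has 78 e⁻ (Z=79). Ge4+ < Ga3+ (isoelectronic, higher Z=32 is smaller); Ga3+ < Tl3+ (same group, period 4 vs 6); Tl3+ < Hg2+ (isoelectronic, higher Z=81 is smaller); Hg2+ < Au+ (both 78 e⁻, Z=80>79).
Putting Ge4+ in gives Ge4+ < Ga3+ < Tl3+ < Hg2+ < Au+; it lands at slot 1.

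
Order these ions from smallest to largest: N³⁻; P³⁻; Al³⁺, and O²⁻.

Work out protons and electrons: Al³⁺: 10 e⁻, Z=13, O²⁻: 10 e⁻, Z=8, N³⁻: 10 e⁻, Z=7, P³⁻: 18 e⁻, Z=15. Al³⁺ < O²⁻ (isoelectronic, higher Z=13 is smaller); O²⁻ < N³⁻ (isoelectronic, higher Z=8 is smaller); N³⁻ < P³⁻ (same group, period 2 vs 3).

Al³⁺ < O²⁻ < N³⁻ < P³⁻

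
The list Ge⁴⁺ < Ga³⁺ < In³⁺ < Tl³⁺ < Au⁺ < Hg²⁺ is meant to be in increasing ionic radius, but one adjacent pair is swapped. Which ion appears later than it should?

Hg²⁺

Check each adjacent pair. Au⁺ and Hg²⁺ are reversed: Hg²⁺ and Au⁺ share 78 electrons; the higher nuclear charge on Hg (Z=80) contracts it more, so Hg²⁺ < Au⁺. No other neighbouring pair contradicts the periodic trends, so Hg²⁺ is the ion listed too late.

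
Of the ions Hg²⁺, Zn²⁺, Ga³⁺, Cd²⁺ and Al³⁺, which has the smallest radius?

Al³⁺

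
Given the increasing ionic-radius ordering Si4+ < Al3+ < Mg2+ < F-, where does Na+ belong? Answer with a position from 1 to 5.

4

These species are isoelectronic with 10 electrons. The only difference is the number of protons: Si4+ (Z=14), Al3+ (Z=13), Mg2+ (Z=12), Na+ (Z=11), F- (Z=9). The strongest nuclear pull (Si4+) gives the smallest ion.
Merged order: Si4+ < Al3+ < Mg2+ < Na+ < F- — Na+ is number 4.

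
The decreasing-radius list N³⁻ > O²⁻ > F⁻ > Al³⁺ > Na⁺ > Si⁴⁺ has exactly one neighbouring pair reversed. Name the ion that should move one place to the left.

Scanning neighbour by neighbour, only Al³⁺/Na⁺ violates a trend: both have 10 electrons but Z(Al)=13 > Z(Na)=11, so Al³⁺ should be the smaller of the two. That makes Na⁺ the one sitting a position late relative to where it belongs.

Na⁺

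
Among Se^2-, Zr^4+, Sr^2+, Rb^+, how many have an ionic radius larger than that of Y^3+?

3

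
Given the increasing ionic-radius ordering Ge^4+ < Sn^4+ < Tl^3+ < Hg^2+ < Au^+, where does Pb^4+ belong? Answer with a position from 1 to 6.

First list Z and electron count for each: Ge^4+: 28 e⁻, Z=32, Sn^4+: 46 e⁻, Z=50, Pb^4+: 78 e⁻, Z=82, Tl^3+: 78 e⁻, Z=81, Hg^2+: 78 e⁻, Z=80, Au^+: 78 e⁻, Z=79. Ge^4+ < Sn^4+ (same group, period 4 vs 5); Sn^4+ < Pb^4+ (same group, period 5 vs 6); Pb^4+ < Tl^3+ (isoelectronic, higher Z=82 is smaller); Tl^3+ < Hg^2+ (both 78 e⁻, Z=81>80); Hg^2+ < Au^+ (both 78 e⁻, Z=80>79).
Merged order: Ge^4+ < Sn^4+ < Pb^4+ < Tl^3+ < Hg^2+ < Au^+ — Pb^4+ is number 3.

3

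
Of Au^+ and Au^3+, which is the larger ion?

Au^+

These are all Au ions. Removing more electrons (higher positive charge) pulls the remaining electrons in closer, so Au^3+ is smallest and Au^+ is largest.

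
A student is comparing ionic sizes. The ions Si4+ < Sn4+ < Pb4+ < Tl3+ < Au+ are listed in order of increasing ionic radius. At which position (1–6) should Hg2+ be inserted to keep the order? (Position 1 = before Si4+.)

Si4+ (Z=14, 10 e⁻), Sn4+ (Z=50, 46 e⁻), Pb4+ (Z=82, 78 e⁻), Tl3+ (Z=81, 78 e⁻), Hg2+ (Z=80, 78 e⁻), Au+ (Z=79, 78 e⁻). Si4+ < Sn4+ (same group, period 3 vs 5); Sn4+ < Pb4+ (same group, period 5 vs 6); Pb4+ < Tl3+ (both 78 e⁻, Z=82>81); Tl3+ < Hg2+ (both 78 e⁻, Z=81>80); Hg2+ < Au+ (both 78 e⁻, Z=80>79).
Merged order: Si4+ < Sn4+ < Pb4+ < Tl3+ < Hg2+ < Au+ — Hg2+ is number 5.

5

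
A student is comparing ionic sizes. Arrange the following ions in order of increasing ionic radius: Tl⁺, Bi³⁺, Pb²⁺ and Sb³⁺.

Work out protons and electrons: Sb³⁺: 48 e⁻, Z=51, Bi³⁺: 80 e⁻, Z=83, Pb²⁺: 80 e⁻, Z=82, Tl⁺: 80 e⁻, Z=81. Sb³⁺ < Bi³⁺ (same group, period 5 vs 6); Bi³⁺ < Pb²⁺ (both 80 e⁻, Z=83>82); Pb²⁺ < Tl⁺ (isoelectronic, higher Z=82 is smaller).

Sb³⁺ < Bi³⁺ < Pb²⁺ < Tl⁺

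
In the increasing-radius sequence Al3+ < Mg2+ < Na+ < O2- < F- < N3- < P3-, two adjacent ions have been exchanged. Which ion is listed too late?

F-

Check each adjacent pair. O2- and F- are reversed: they are isoelectronic (10 e⁻) and F has more protons than O (9 vs 8), making F- smaller. No other neighbouring pair contradicts the periodic trends, so F- is the ion listed too late.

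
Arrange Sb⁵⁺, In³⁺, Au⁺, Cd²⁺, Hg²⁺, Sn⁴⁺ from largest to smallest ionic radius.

Au⁺ > Hg²⁺ > Cd²⁺ > In³⁺ > Sn⁴⁺ > Sb⁵⁺

Work out protons and electrons: Sb⁵⁺: 46 e⁻, Z=51, Sn⁴⁺: 46 e⁻, Z=50, In³⁺: 46 e⁻, Z=49, Cd²⁺: 46 e⁻, Z=48, Hg²⁺: 78 e⁻, Z=80, Au⁺: 78 e⁻, Z=79. Sb⁵⁺ < Sn⁴⁺ (both 46 e⁻, Z=51>50); Sn⁴⁺ < In³⁺ (both 46 e⁻, Z=50>49); In³⁺ < Cd²⁺ (both 46 e⁻, Z=49>48); Cd²⁺ < Hg²⁺ (same group, 1 shell fewer); Hg²⁺ < Au⁺ (isoelectronic, higher Z=80 is smaller).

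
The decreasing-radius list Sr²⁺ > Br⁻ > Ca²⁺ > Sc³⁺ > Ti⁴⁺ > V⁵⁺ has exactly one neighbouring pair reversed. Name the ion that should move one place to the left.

Br⁻

The pair Sr²⁺, Br⁻ is the wrong way round — both have 36 electrons but Z(Sr)=38 > Z(Br)=35, so Sr²⁺ should be the smaller of the two. All other adjacent pairs agree with periodic trends, so Br⁻ is the misplaced ion.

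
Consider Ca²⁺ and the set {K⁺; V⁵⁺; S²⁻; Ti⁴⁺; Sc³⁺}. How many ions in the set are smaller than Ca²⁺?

3

All of these have 18 electrons (isoelectronic). With the same electron cloud, the ion with the most protons pulls it in tightest. Nuclear charges: V⁵⁺ (Z=23), Ti⁴⁺ (Z=22), Sc³⁺ (Z=21), Ca²⁺ (Z=20), K⁺ (Z=19), S²⁻ (Z=16). Highest Z is smallest.
Overall: V⁵⁺ < Ti⁴⁺ < Sc³⁺ < Ca²⁺ < K⁺ < S²⁻. Ca²⁺ has 3 below it and 2 above. That's 3.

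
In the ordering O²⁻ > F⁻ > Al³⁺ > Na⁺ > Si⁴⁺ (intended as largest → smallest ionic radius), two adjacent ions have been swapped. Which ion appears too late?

Na⁺

Scanning neighbour by neighbour, only Al³⁺/Na⁺ violates a trend: they are isoelectronic (10 e⁻) and Al has more protons than Na (13 vs 11), making Al³⁺ smaller. That makes Na⁺ the one sitting a position late relative to where it belongs.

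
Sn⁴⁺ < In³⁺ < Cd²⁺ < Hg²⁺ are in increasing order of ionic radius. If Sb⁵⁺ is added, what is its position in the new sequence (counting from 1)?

Sb⁵⁺ has 46 e⁻ (Z=51), Sn⁴⁺ has 46 e⁻ (Z=50), In³⁺ has 46 e⁻ (Z=49), Cd²⁺ has 46 e⁻ (Z=48), Hg²⁺ has 78 e⁻ (Z=80). Sb⁵⁺ < Sn⁴⁺ (isoelectronic, higher Z=51 is smaller); Sn⁴⁺ < In³⁺ (isoelectronic, higher Z=50 is smaller); In³⁺ < Cd²⁺ (isoelectronic, higher Z=49 is smaller); Cd²⁺ < Hg²⁺ (same group, 1 shell fewer).
With Sb⁵⁺ included the full order is Sb⁵⁺ < Sn⁴⁺ < In³⁺ < Cd²⁺ < Hg²⁺, so it takes position 1.

1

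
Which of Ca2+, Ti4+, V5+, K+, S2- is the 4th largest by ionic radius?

Isoelectronic series (18 e⁻ each). Size is set by nuclear charge: more protons means a smaller ion. V5+ (Z=23), Ti4+ (Z=22), Ca2+ (Z=20), K+ (Z=19), S2- (Z=16).
So the order is V5+ < Ti4+ < Ca2+ < K+ < S2-; the 4th-largest ion is Ti4+.

Ti4+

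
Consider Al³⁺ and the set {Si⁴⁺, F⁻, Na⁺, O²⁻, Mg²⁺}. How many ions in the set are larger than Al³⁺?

4

Isoelectronic series (10 e⁻ each). Size is set by nuclear charge: more protons means a smaller ion. Si⁴⁺ (Z=14), Al³⁺ (Z=13), Mg²⁺ (Z=12), Na⁺ (Z=11), F⁻ (Z=9), O²⁻ (Z=8).
Placing each against Al³⁺: smaller — Si⁴⁺; larger — Mg²⁺, Na⁺, F⁻, O²⁻. Count: 4.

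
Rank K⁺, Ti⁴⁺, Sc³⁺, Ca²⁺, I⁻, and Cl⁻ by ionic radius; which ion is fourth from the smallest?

K⁺

Tabulating Z and e⁻: Ti⁴⁺ (Z=22, 18 e⁻), Sc³⁺ (Z=21, 18 e⁻), Ca²⁺ (Z=20, 18 e⁻), K⁺ (Z=19, 18 e⁻), Cl⁻ (Z=17, 18 e⁻), I⁻ (Z=53, 54 e⁻). Ti⁴⁺ < Sc³⁺ (both 18 e⁻, Z=22>21); Sc³⁺ < Ca²⁺ (both 18 e⁻, Z=21>20); Ca²⁺ < K⁺ (isoelectronic, higher Z=20 is smaller); K⁺ < Cl⁻ (isoelectronic, higher Z=19 is smaller); Cl⁻ < I⁻ (same group, 2 shells fewer).
So the order is Ti⁴⁺ < Sc³⁺ < Ca²⁺ < K⁺ < Cl⁻ < I⁻; the 4th-smallest ion is K⁺.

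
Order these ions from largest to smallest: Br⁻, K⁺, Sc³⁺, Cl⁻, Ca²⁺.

Br⁻ > Cl⁻ > K⁺ > Ca²⁺ > Sc³⁺

Tabulating Z and e⁻: Sc³⁺ (Z=21, 18 e⁻), Ca²⁺ (Z=20, 18 e⁻), K⁺ (Z=19, 18 e⁻), Cl⁻ (Z=17, 18 e⁻), Br⁻ (Z=35, 36 e⁻). Sc³⁺ < Ca²⁺ (both 18 e⁻, Z=21>20); Ca²⁺ < K⁺ (both 18 e⁻, Z=20>19); K⁺ < Cl⁻ (both 18 e⁻, Z=19>17); Cl⁻ < Br⁻ (same group, 1 shell fewer).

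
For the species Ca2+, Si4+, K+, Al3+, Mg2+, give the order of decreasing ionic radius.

K+ > Ca2+ > Mg2+ > Al3+ > Si4+

Si4+: 10 e⁻, Z=14, Al3+: 10 e⁻, Z=13, Mg2+: 10 e⁻, Z=12, Ca2+: 18 e⁻, Z=20, K+: 18 e⁻, Z=19. Si4+ < Al3+ (both 10 e⁻, Z=14>13); Al3+ < Mg2+ (isoelectronic, higher Z=13 is smaller); Mg2+ < Ca2+ (same group, period 3 vs 4); Ca2+ < K+ (both 18 e⁻, Z=20>19).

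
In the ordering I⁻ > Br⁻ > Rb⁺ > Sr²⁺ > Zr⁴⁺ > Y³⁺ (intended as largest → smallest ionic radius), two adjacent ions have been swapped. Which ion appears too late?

Compare adjacent ions: Zr⁴⁺ and Y³⁺ share 36 electrons; the higher nuclear charge on Zr (Z=40) contracts it more, so Zr⁴⁺ < Y³⁺ — yet in this decreasing list Zr⁴⁺ sits before Y³⁺. Nothing else is reversed, so Y³⁺ should move one place to the left.

Y³⁺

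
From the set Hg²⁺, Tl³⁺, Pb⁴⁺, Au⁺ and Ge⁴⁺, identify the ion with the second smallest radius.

Pb⁴⁺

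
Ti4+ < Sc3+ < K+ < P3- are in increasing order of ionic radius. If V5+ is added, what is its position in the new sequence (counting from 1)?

These species are isoelectronic with 18 electrons. The only difference is the number of protons: V5+ (Z=23), Ti4+ (Z=22), Sc3+ (Z=21), K+ (Z=19), P3- (Z=15). The strongest nuclear pull (V5+) gives the smallest ion.
With V5+ included the full order is V5+ < Ti4+ < Sc3+ < K+ < P3-, so it takes position 1.

1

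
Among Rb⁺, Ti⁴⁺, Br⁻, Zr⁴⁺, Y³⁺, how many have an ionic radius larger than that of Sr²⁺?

2

Work out protons and electrons: Ti⁴⁺ (Z=22, 18 e⁻), Zr⁴⁺ (Z=40, 36 e⁻), Y³⁺ (Z=39, 36 e⁻), Sr²⁺ (Z=38, 36 e⁻), Rb⁺ (Z=37, 36 e⁻), Br⁻ (Z=35, 36 e⁻). Ti⁴⁺ < Zr⁴⁺ (same group, 1 shell fewer); Zr⁴⁺ < Y³⁺ (both 36 e⁻, Z=40>39); Y³⁺ < Sr²⁺ (both 36 e⁻, Z=39>38); Sr²⁺ < Rb⁺ (isoelectronic, higher Z=38 is smaller); Rb⁺ < Br⁻ (both 36 e⁻, Z=37>35).
Ordering all of them (including Sr²⁺) by radius gives Ti⁴⁺ < Zr⁴⁺ < Y³⁺ < Sr²⁺ < Rb⁺ < Br⁻. Count: 2.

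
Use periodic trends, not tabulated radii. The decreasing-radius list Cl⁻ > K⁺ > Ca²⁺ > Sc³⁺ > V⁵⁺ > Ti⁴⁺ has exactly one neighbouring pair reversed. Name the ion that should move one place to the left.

Ti⁴⁺

Scanning neighbour by neighbour, only V⁵⁺/Ti⁴⁺ violates a trend: both have 18 electrons but Z(V)=23 > Z(Ti)=22, so V⁵⁺ should be the smaller of the two. That makes Ti⁴⁺ the one sitting a position late relative to where it belongs.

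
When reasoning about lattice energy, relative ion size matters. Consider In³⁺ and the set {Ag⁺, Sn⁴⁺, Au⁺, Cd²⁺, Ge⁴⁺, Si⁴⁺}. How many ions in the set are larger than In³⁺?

Work out protons and electrons: Si⁴⁺ (Z=14, 10 e⁻), Ge⁴⁺ (Z=32, 28 e⁻), Sn⁴⁺ (Z=50, 46 e⁻), In³⁺ (Z=49, 46 e⁻), Cd²⁺ (Z=48, 46 e⁻), Ag⁺ (Z=47, 46 e⁻), Au⁺ (Z=79, 78 e⁻). Si⁴⁺ < Ge⁴⁺ (same group, 1 shell fewer); Ge⁴⁺ < Sn⁴⁺ (same group, 1 shell fewer); Sn⁴⁺ < In³⁺ (both 46 e⁻, Z=50>49); In³⁺ < Cd²⁺ (isoelectronic, higher Z=49 is smaller); Cd²⁺ < Ag⁺ (isoelectronic, higher Z=48 is smaller); Ag⁺ < Au⁺ (same group, 1 shell fewer).
Ordering all of them (including In³⁺) by radius gives Si⁴⁺ < Ge⁴⁺ < Sn⁴⁺ < In³⁺ < Cd²⁺ < Ag⁺ < Au⁺. That's 3.

3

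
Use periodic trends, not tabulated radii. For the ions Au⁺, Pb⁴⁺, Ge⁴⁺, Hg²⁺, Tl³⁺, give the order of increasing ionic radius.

Ge⁴⁺ < Pb⁴⁺ < Tl³⁺ < Hg²⁺ < Au⁺

Work out protons and electrons: Ge⁴⁺: 28 e⁻, Z=32, Pb⁴⁺: 78 e⁻, Z=82, Tl³⁺: 78 e⁻, Z=81, Hg²⁺: 78 e⁻, Z=80, Au⁺: 78 e⁻, Z=79. Ge⁴⁺ < Pb⁴⁺ (same group, 2 shells fewer); Pb⁴⁺ < Tl³⁺ (isoelectronic, higher Z=82 is smaller); Tl³⁺ < Hg²⁺ (both 78 e⁻, Z=81>80); Hg²⁺ < Au⁺ (isoelectronic, higher Z=80 is smaller).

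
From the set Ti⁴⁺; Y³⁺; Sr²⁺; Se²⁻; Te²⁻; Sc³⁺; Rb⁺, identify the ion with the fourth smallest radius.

Ti⁴⁺: 18 e⁻, Z=22, Sc³⁺: 18 e⁻, Z=21, Y³⁺: 36 e⁻, Z=39, Sr²⁺: 36 e⁻, Z=38, Rb⁺: 36 e⁻, Z=37, Se²⁻: 36 e⁻, Z=34, Te²⁻: 54 e⁻, Z=52. Ti⁴⁺ < Sc³⁺ (both 18 e⁻, Z=22>21); Sc³⁺ < Y³⁺ (same group, period 4 vs 5); Y³⁺ < Sr²⁺ (both 36 e⁻, Z=39>38); Sr²⁺ < Rb⁺ (both 36 e⁻, Z=38>37); Rb⁺ < Se²⁻ (both 36 e⁻, Z=37>34); Se²⁻ < Te²⁻ (same group, 1 shell fewer).
Ordering: Ti⁴⁺ < Sc³⁺ < Y³⁺ < Sr²⁺ < Rb⁺ < Se²⁻ < Te²⁻. The fourth smallest is Sr²⁺.

Sr²⁺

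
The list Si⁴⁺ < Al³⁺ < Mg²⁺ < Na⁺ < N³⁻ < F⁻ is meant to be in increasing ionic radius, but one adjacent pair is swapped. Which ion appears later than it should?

Scanning neighbour by neighbour, only N³⁻/F⁻ violates a trend: they are isoelectronic (10 e⁻) and F has more protons than N (9 vs 7), making F⁻ smaller. That makes F⁻ the one sitting a position late relative to where it belongs.

F⁻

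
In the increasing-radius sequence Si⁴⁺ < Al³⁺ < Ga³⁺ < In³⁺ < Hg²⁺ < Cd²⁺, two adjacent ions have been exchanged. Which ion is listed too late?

The pair Hg²⁺, Cd²⁺ is the wrong way round — Cd²⁺ and Hg²⁺ are in one column with the same charge; the lighter period-5 ion has one fewer shell and is smaller. All other adjacent pairs agree with periodic trends, so Cd²⁺ is the misplaced ion.

Cd²⁺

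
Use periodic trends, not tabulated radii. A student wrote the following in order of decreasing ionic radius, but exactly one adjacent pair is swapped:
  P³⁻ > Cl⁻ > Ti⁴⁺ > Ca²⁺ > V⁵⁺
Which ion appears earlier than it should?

Scanning neighbour by neighbour, only Ti⁴⁺/Ca²⁺ violates a trend: they are isoelectronic (18 e⁻) and Ti has more protons than Ca (22 vs 20), making Ti⁴⁺ smaller. That makes Ti⁴⁺ the one sitting a position early relative to where it belongs.

Ti⁴⁺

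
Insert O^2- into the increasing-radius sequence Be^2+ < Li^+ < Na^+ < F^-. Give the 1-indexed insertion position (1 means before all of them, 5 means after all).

5

Tabulating Z and e⁻: Be^2+: 2 e⁻, Z=4, Li^+: 2 e⁻, Z=3, Na^+: 10 e⁻, Z=11, F^-: 10 e⁻, Z=9, O^2-: 10 e⁻, Z=8. Be^2+ < Li^+ (both 2 e⁻, Z=4>3); Li^+ < Na^+ (same group, period 2 vs 3); Na^+ < F^- (both 10 e⁻, Z=11>9); F^- < O^2- (isoelectronic, higher Z=9 is smaller).
With O^2- included the full order is Be^2+ < Li^+ < Na^+ < F^- < O^2-, so it takes position 5.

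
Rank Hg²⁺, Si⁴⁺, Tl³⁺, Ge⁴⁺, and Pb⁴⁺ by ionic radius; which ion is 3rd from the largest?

Pb⁴⁺

Tabulating Z and e⁻: Si⁴⁺ (Z=14, 10 e⁻), Ge⁴⁺ (Z=32, 28 e⁻), Pb⁴⁺ (Z=82, 78 e⁻), Tl³⁺ (Z=81, 78 e⁻), Hg²⁺ (Z=80, 78 e⁻). Si⁴⁺ < Ge⁴⁺ (same group, 1 shell fewer); Ge⁴⁺ < Pb⁴⁺ (same group, 2 shells fewer); Pb⁴⁺ < Tl³⁺ (isoelectronic, higher Z=82 is smaller); Tl³⁺ < Hg²⁺ (both 78 e⁻, Z=81>80).
That gives Si⁴⁺ < Ge⁴⁺ < Pb⁴⁺ < Tl³⁺ < Hg²⁺. From the largest end, number 3 is Pb⁴⁺.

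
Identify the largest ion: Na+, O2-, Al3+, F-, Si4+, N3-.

Isoelectronic series (10 e⁻ each). Size is set by nuclear charge: more protons means a smaller ion. Si4+ (Z=14), Al3+ (Z=13), Na+ (Z=11), F- (Z=9), O2- (Z=8), N3- (Z=7).

N3-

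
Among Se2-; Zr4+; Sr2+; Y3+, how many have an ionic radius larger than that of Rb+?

1

Isoelectronic series (36 e⁻ each). Size is set by nuclear charge: more protons means a smaller ion. Zr4+ (Z=40), Y3+ (Z=39), Sr2+ (Z=38), Rb+ (Z=37), Se2- (Z=34).
Placing each against Rb+: smaller — Zr4+, Y3+, Sr2+; larger — Se2-. So 1 is larger.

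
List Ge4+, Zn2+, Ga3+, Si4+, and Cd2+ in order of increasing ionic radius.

Si4+ (Z=14, 10 e⁻), Ge4+ (Z=32, 28 e⁻), Ga3+ (Z=31, 28 e⁻), Zn2+ (Z=30, 28 e⁻), Cd2+ (Z=48, 46 e⁻). Si4+ < Ge4+ (same group, 1 shell fewer); Ge4+ < Ga3+ (isoelectronic, higher Z=32 is smaller); Ga3+ < Zn2+ (isoelectronic, higher Z=31 is smaller); Zn2+ < Cd2+ (same group, 1 shell fewer).

Si4+ < Ge4+ < Ga3+ < Zn2+ < Cd2+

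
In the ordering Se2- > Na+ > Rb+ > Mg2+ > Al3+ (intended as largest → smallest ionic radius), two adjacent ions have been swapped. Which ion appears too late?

Compare adjacent ions: same group and charge — period 3 sits above period 5, so Na+ is smaller — yet in this decreasing list Na+ sits before Rb+. Nothing else is reversed, so Rb+ should move one place to the left.

Rb+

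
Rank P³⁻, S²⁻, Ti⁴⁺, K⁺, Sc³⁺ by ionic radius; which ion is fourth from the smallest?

Isoelectronic series (18 e⁻ each). Size is set by nuclear charge: more protons means a smaller ion. Ti⁴⁺ (Z=22), Sc³⁺ (Z=21), K⁺ (Z=19), S²⁻ (Z=16), P³⁻ (Z=15).
Ordering: Ti⁴⁺ < Sc³⁺ < K⁺ < S²⁻ < P³⁻. The fourth smallest is S²⁻.

S²⁻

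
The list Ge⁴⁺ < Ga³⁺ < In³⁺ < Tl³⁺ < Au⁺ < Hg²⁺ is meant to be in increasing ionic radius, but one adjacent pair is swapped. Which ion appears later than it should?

Hg²⁺

Compare adjacent ions: they are isoelectronic (78 e⁻) and Hg has more protons than Au (80 vs 79), making Hg²⁺ smaller — yet in this increasing list Au⁺ sits before Hg²⁺. Nothing else is reversed, so Hg²⁺ should move one place to the left.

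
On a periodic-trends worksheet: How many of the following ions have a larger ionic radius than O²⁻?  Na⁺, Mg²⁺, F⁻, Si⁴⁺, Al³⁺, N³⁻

1

All of these have 10 electrons (isoelectronic). With the same electron cloud, the ion with the most protons pulls it in tightest. Nuclear charges: Si⁴⁺ (Z=14), Al³⁺ (Z=13), Mg²⁺ (Z=12), Na⁺ (Z=11), F⁻ (Z=9), O²⁻ (Z=8), N³⁻ (Z=7). Highest Z is smallest.
Placing each against O²⁻: smaller — Si⁴⁺, Al³⁺, Mg²⁺, Na⁺, F⁻; larger — N³⁻. Count: 1.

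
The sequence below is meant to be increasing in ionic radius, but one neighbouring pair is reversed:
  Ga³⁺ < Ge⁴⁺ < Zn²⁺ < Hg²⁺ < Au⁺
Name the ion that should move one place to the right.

Ga³⁺

Check each adjacent pair. Ga³⁺ and Ge⁴⁺ are reversed: Ge⁴⁺ and Ga³⁺ share 28 electrons; the higher nuclear charge on Ge (Z=32) contracts it more, so Ge⁴⁺ < Ga³⁺. No other neighbouring pair contradicts the periodic trends, so Ga³⁺ is the ion listed too early.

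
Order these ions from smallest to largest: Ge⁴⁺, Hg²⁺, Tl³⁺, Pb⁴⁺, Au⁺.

Ge⁴⁺ < Pb⁴⁺ < Tl³⁺ < Hg²⁺ < Au⁺

First list Z and electron count for each: Ge⁴⁺ (Z=32, 28 e⁻), Pb⁴⁺ (Z=82, 78 e⁻), Tl³⁺ (Z=81, 78 e⁻), Hg²⁺ (Z=80, 78 e⁻), Au⁺ (Z=79, 78 e⁻). Ge⁴⁺ < Pb⁴⁺ (same group, 2 shells fewer); Pb⁴⁺ < Tl³⁺ (isoelectronic, higher Z=82 is smaller); Tl³⁺ < Hg²⁺ (both 78 e⁻, Z=81>80); Hg²⁺ < Au⁺ (both 78 e⁻, Z=80>79).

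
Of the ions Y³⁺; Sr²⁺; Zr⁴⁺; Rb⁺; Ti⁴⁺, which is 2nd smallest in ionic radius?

Zr⁴⁺

Tabulating Z and e⁻: Ti⁴⁺ (Z=22, 18 e⁻), Zr⁴⁺ (Z=40, 36 e⁻), Y³⁺ (Z=39, 36 e⁻), Sr²⁺ (Z=38, 36 e⁻), Rb⁺ (Z=37, 36 e⁻). Ti⁴⁺ < Zr⁴⁺ (same group, period 4 vs 5); Zr⁴⁺ < Y³⁺ (both 36 e⁻, Z=40>39); Y³⁺ < Sr²⁺ (isoelectronic, higher Z=39 is smaller); Sr²⁺ < Rb⁺ (both 36 e⁻, Z=38>37).
That gives Ti⁴⁺ < Zr⁴⁺ < Y³⁺ < Sr²⁺ < Rb⁺. From the smallest end, number 2 is Zr⁴⁺.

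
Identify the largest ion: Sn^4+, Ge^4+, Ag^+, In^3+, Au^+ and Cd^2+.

Work out protons and electrons: Ge^4+: 28 e⁻, Z=32, Sn^4+: 46 e⁻, Z=50, In^3+: 46 e⁻, Z=49, Cd^2+: 46 e⁻, Z=48, Ag^+: 46 e⁻, Z=47, Au^+: 78 e⁻, Z=79. Ge^4+ < Sn^4+ (same group, period 4 vs 5); Sn^4+ < In^3+ (isoelectronic, higher Z=50 is smaller); In^3+ < Cd^2+ (isoelectronic, higher Z=49 is smaller); Cd^2+ < Ag^+ (both 46 e⁻, Z=48>47); Ag^+ < Au^+ (same group, period 5 vs 6).

Au^+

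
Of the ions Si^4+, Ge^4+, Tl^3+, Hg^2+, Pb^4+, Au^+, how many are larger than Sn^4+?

4

Electron counts and nuclear charges: Si^4+ has 10 e⁻ (Z=14), Ge^4+ has 28 e⁻ (Z=32), Sn^4+ has 46 e⁻ (Z=50), Pb^4+ has 78 e⁻ (Z=82), Tl^3+ has 78 e⁻ (Z=81), Hg^2+ has 78 e⁻ (Z=80), Au^+ has 78 e⁻ (Z=79). Si^4+ < Ge^4+ (same group, 1 shell fewer); Ge^4+ < Sn^4+ (same group, 1 shell fewer); Sn^4+ < Pb^4+ (same group, 1 shell fewer); Pb^4+ < Tl^3+ (isoelectronic, higher Z=82 is smaller); Tl^3+ < Hg^2+ (both 78 e⁻, Z=81>80); Hg^2+ < Au^+ (isoelectronic, higher Z=80 is smaller).
Relative to Sn^4+, the ions that are larger are Pb^4+, Tl^3+, Hg^2+, Au^+. Count: 4.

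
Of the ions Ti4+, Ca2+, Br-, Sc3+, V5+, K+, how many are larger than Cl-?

1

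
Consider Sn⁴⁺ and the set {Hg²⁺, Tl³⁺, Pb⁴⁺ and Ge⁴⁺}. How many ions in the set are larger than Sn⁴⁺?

First list Z and electron count for each: Ge⁴⁺ has 28 e⁻ (Z=32), Sn⁴⁺ has 46 e⁻ (Z=50), Pb⁴⁺ has 78 e⁻ (Z=82), Tl³⁺ has 78 e⁻ (Z=81), Hg²⁺ has 78 e⁻ (Z=80). Ge⁴⁺ < Sn⁴⁺ (same group, 1 shell fewer); Sn⁴⁺ < Pb⁴⁺ (same group, 1 shell fewer); Pb⁴⁺ < Tl³⁺ (both 78 e⁻, Z=82>81); Tl³⁺ < Hg²⁺ (both 78 e⁻, Z=81>80).
Placing each against Sn⁴⁺: smaller — Ge⁴⁺; larger — Pb⁴⁺, Tl³⁺, Hg²⁺. So 3 are larger.

3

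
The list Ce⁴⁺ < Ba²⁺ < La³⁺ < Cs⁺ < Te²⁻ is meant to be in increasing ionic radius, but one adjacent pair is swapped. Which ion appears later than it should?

La³⁺

Check each adjacent pair. Ba²⁺ and La³⁺ are reversed: they are isoelectronic (54 e⁻) and La has more protons than Ba (57 vs 56), making La³⁺ smaller. No other neighbouring pair contradicts the periodic trends, so La³⁺ is the ion listed too late.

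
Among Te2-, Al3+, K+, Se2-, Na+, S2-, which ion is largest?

Te2-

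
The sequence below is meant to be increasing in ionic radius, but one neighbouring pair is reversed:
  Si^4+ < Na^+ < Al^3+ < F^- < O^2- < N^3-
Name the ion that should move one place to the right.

Na^+

The pair Na^+, Al^3+ is the wrong way round — Al^3+ and Na^+ share 10 electrons; the higher nuclear charge on Al (Z=13) contracts it more, so Al^3+ < Na^+. All other adjacent pairs agree with periodic trends, so Na^+ is the misplaced ion.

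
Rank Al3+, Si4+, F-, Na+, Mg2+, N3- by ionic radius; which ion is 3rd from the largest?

Each ion has 10 electrons. The ranking follows nuclear charge in reverse — greater Z gives a smaller radius. Si4+ (Z=14), Al3+ (Z=13), Mg2+ (Z=12), Na+ (Z=11), F- (Z=9), N3- (Z=7).
So the order is Si4+ < Al3+ < Mg2+ < Na+ < F- < N3-; the 3rd-largest ion is Na+.

Na+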